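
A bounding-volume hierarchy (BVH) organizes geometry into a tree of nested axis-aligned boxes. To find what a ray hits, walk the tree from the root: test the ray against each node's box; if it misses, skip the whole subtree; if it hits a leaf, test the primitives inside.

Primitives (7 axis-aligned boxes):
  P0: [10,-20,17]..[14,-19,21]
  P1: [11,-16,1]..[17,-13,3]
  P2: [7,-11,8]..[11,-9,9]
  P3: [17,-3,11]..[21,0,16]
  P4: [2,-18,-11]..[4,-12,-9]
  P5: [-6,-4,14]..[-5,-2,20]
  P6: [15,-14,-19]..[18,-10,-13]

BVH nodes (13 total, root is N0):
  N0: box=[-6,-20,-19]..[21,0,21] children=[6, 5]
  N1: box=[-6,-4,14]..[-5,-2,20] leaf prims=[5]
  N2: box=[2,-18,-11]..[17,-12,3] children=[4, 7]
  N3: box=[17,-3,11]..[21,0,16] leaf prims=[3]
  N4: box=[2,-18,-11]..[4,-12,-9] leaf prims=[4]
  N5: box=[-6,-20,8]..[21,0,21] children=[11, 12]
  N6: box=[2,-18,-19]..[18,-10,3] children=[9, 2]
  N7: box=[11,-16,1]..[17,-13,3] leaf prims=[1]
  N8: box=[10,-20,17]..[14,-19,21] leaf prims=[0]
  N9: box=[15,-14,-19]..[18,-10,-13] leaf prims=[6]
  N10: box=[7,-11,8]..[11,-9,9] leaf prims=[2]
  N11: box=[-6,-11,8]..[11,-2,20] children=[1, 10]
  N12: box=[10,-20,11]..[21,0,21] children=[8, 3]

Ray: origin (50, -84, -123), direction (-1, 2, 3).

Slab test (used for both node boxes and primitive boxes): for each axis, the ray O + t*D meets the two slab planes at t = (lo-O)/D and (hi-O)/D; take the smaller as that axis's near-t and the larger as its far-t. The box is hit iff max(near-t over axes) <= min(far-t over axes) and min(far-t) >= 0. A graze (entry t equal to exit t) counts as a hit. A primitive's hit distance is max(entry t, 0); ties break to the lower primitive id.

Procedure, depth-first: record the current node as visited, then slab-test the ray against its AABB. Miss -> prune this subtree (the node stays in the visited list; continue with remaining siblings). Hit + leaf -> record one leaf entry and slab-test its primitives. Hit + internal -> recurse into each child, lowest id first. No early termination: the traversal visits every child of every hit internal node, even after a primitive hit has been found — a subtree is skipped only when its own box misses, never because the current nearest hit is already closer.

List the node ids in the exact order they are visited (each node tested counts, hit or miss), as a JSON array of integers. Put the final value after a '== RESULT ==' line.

Trace the traversal:
N0 x:[29,56] y:[32,42] z:[104/3,48] -> hit [104/3,42], descend [5, 6]
  N5 x:[29,56] y:[32,42] z:[131/3,48] -> miss, prune
  N6 x:[32,48] y:[33,37] z:[104/3,42] -> hit [104/3,37], descend [2, 9]
    N2 x:[33,48] y:[33,36] z:[112/3,42] -> miss, prune
    N9 x:[32,35] y:[35,37] z:[104/3,110/3] -> hit [35,35] leaf, test {P6@t=35}

Summary -> nodes [0, 5, 6, 2, 9]; box-tests=5; leaf-entries=1; first=P6

== RESULT ==
[0, 5, 6, 2, 9]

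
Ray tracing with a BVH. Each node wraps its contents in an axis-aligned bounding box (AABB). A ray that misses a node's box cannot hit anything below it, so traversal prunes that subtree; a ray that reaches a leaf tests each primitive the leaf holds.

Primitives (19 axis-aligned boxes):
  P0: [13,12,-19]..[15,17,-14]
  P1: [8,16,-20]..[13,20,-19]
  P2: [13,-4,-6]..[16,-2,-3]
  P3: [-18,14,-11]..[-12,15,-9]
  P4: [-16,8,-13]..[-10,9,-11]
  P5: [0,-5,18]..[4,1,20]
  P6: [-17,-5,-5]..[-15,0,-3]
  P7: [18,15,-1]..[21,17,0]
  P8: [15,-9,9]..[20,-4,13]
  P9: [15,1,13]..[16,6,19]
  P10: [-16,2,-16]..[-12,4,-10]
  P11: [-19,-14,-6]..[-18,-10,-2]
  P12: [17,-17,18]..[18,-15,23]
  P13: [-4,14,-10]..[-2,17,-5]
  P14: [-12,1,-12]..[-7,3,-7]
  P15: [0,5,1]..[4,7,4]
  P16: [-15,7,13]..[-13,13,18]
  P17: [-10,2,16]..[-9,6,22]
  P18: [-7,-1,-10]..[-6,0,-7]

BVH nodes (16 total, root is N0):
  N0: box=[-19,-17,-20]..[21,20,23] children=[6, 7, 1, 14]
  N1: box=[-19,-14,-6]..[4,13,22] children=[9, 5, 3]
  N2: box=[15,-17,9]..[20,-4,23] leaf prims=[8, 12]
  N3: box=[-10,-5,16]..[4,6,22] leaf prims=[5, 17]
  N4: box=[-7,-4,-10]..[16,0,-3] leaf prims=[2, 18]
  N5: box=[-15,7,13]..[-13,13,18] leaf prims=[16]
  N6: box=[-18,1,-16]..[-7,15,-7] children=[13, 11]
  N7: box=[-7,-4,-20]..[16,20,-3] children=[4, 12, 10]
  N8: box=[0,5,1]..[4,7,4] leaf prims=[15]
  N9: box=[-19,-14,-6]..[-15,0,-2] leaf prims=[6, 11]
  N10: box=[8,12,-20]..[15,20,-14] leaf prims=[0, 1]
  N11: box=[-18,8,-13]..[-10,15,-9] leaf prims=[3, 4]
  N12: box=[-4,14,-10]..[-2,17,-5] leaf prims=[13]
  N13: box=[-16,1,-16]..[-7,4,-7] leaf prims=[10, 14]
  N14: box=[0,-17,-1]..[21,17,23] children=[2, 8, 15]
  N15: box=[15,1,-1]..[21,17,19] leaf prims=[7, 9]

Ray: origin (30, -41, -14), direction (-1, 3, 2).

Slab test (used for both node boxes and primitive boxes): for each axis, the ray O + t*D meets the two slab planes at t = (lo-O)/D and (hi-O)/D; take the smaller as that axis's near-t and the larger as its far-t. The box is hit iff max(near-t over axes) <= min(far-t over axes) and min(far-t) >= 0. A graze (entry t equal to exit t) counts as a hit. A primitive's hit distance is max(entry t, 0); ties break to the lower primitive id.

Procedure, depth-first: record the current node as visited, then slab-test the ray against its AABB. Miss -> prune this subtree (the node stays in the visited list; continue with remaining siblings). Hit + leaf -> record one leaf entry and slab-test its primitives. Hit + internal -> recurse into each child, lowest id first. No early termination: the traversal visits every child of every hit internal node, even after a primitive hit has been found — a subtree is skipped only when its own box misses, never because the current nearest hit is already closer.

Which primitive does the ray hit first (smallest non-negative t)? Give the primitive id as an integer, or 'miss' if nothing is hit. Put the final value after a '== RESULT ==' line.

Walk:
N0 x:[9,49] y:[8,61/3] z:[-3,37/2] -> hit [9,37/2], descend [1, 6, 7, 14]
  N1 x:[26,49] y:[9,18] z:[4,18] -> miss, prune
  N6 x:[37,48] y:[14,56/3] z:[-1,7/2] -> miss, prune
  N7 x:[14,37] y:[37/3,61/3] z:[-3,11/2] -> miss, prune
  N14 x:[9,30] y:[8,58/3] z:[13/2,37/2] -> hit [9,37/2], descend [2, 8, 15]
    N2 x:[10,15] y:[8,37/3] z:[23/2,37/2] -> hit [23/2,37/3] leaf, test {P8@t=23/2, P12(miss)}
    N8 x:[26,30] y:[46/3,16] z:[15/2,9] -> miss, prune
    N15 x:[9,15] y:[14,58/3] z:[13/2,33/2] -> hit [14,15] leaf, test {P7(miss), P9@t=14}

order=[0, 1, 6, 7, 14, 2, 8, 15]  |boxes|=8  |leaves|=2  hit=P8

== RESULT ==
8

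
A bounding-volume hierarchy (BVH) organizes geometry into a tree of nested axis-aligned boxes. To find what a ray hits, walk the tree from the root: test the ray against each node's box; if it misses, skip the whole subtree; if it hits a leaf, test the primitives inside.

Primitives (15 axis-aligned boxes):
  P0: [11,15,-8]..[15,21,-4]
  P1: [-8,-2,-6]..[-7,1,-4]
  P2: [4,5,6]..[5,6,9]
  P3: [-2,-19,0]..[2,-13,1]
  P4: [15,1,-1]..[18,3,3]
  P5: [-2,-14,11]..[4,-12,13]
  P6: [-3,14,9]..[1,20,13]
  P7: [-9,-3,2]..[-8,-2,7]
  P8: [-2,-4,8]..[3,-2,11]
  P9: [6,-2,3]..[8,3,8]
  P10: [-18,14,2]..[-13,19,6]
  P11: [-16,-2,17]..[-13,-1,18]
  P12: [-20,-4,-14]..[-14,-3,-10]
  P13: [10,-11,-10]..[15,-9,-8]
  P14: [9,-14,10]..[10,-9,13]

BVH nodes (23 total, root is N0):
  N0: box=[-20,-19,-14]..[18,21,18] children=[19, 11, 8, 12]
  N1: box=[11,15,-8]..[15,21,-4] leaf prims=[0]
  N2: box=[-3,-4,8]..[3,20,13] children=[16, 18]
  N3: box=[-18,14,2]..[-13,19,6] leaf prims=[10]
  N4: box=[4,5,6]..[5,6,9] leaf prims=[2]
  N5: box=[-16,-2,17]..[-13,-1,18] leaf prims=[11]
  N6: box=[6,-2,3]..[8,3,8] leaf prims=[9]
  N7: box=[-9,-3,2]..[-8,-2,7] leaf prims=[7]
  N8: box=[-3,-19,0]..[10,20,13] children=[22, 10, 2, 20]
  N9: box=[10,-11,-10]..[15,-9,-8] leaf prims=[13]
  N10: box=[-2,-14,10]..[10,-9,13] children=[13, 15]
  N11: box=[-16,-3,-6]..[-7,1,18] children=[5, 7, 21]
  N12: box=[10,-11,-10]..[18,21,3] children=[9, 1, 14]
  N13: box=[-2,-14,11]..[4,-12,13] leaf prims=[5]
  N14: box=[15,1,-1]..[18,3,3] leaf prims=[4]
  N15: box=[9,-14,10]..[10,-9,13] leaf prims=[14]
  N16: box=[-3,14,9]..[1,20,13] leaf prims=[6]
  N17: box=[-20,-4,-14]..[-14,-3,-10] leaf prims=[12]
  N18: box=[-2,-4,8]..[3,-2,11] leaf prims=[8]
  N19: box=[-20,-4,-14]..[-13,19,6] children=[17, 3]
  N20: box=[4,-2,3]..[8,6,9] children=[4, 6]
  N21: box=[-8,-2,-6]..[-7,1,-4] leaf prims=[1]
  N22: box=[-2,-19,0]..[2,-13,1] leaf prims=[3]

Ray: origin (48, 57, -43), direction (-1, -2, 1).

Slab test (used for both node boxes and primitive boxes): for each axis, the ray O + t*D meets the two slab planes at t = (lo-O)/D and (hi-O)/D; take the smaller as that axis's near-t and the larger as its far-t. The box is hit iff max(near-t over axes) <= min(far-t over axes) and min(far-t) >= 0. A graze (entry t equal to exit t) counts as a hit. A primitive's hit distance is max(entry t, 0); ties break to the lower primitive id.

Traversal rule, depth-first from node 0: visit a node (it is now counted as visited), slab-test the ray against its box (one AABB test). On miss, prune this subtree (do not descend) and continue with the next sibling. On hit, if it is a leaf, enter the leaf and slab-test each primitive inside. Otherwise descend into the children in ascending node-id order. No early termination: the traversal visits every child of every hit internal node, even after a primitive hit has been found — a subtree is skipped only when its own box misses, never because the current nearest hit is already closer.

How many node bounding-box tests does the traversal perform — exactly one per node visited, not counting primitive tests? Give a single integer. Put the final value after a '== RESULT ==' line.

Walk:
N0 x:[30,68] y:[18,38] z:[29,61] -> hit [30,38], descend [8, 11, 12, 19]
  N8 x:[38,51] y:[37/2,38] z:[43,56] -> miss, prune
  N11 x:[55,64] y:[28,30] z:[37,61] -> miss, prune
  N12 x:[30,38] y:[18,34] z:[33,46] -> hit [33,34], descend [1, 9, 14]
    N1 x:[33,37] y:[18,21] z:[35,39] -> miss, prune
    N9 x:[33,38] y:[33,34] z:[33,35] -> hit [33,34] leaf, test {P13@t=33}
    N14 x:[30,33] y:[27,28] z:[42,46] -> miss, prune
  N19 x:[61,68] y:[19,61/2] z:[29,49] -> miss, prune

Visited [0, 8, 11, 12, 1, 9, 14, 19]. Tests: 8 box, 1 leaf. Nearest: P13.

== RESULT ==
8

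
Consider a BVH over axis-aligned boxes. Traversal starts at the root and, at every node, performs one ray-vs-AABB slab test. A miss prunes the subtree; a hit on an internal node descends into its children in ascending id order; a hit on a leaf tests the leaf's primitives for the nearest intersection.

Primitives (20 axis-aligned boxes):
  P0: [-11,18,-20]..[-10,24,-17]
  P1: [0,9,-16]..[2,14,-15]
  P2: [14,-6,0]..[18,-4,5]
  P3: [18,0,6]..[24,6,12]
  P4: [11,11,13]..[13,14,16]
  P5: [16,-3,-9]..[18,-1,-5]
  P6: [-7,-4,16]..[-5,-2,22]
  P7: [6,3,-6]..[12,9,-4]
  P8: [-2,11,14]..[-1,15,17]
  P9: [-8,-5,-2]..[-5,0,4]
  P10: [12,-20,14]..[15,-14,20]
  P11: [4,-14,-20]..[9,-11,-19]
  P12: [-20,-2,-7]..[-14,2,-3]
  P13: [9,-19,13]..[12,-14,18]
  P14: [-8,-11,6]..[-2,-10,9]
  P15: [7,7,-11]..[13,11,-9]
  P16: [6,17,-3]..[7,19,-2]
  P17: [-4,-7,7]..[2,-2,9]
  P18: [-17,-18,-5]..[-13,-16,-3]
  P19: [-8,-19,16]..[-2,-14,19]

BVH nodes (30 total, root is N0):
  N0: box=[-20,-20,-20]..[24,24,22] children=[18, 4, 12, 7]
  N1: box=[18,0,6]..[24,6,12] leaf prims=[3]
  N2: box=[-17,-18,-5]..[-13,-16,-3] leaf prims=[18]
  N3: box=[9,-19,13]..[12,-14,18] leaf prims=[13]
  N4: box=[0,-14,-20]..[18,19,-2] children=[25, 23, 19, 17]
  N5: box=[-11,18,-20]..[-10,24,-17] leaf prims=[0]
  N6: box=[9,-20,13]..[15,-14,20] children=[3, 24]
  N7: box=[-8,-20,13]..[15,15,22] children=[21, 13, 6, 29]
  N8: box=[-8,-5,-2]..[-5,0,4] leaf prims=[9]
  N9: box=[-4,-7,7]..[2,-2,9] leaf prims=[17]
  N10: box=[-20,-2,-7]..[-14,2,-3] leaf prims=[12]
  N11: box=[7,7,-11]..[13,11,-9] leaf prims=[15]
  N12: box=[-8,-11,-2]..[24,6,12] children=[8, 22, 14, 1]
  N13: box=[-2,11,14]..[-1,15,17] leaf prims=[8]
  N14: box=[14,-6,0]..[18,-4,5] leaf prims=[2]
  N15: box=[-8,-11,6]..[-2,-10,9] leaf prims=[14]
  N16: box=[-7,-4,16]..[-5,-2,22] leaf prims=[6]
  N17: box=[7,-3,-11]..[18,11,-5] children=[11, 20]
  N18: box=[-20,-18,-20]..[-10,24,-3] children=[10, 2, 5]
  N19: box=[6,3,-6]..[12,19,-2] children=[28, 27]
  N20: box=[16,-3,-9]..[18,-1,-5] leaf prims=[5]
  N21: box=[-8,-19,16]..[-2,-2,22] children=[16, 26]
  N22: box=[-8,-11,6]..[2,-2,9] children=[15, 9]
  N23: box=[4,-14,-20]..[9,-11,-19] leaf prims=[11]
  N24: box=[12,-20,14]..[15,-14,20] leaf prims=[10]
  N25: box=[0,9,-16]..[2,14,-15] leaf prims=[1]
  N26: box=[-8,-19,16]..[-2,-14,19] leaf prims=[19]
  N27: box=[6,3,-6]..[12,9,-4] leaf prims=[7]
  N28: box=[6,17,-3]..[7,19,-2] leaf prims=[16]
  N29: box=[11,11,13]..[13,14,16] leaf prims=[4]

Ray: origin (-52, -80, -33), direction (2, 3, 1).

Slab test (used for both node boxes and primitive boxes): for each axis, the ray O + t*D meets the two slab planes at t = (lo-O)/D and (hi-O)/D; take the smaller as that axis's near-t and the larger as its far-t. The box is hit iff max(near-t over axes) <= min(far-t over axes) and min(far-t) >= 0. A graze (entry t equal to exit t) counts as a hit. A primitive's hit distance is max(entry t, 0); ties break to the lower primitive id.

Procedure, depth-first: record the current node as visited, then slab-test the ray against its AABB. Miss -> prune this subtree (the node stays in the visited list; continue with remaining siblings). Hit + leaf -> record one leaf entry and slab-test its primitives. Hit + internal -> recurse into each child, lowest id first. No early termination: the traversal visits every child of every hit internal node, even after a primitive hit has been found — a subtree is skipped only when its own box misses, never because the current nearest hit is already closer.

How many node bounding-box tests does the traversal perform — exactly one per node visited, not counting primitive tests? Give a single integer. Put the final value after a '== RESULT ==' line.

Trace the traversal:
N0 x:[16,38] y:[20,104/3] z:[13,55] -> hit [20,104/3], descend [4, 7, 12, 18]
  N4 x:[26,35] y:[22,33] z:[13,31] -> hit [26,31], descend [17, 19, 23, 25]
    N17 x:[59/2,35] y:[77/3,91/3] z:[22,28] -> miss, prune
    N19 x:[29,32] y:[83/3,33] z:[27,31] -> hit [29,31], descend [27, 28]
      N27 x:[29,32] y:[83/3,89/3] z:[27,29] -> hit [29,29] leaf, test {P7@t=29}
      N28 x:[29,59/2] y:[97/3,33] z:[30,31] -> miss, prune
    N23 x:[28,61/2] y:[22,23] z:[13,14] -> miss, prune
    N25 x:[26,27] y:[89/3,94/3] z:[17,18] -> miss, prune
  N7 x:[22,67/2] y:[20,95/3] z:[46,55] -> miss, prune
  N12 x:[22,38] y:[23,86/3] z:[31,45] -> miss, prune
  N18 x:[16,21] y:[62/3,104/3] z:[13,30] -> hit [62/3,21], descend [2, 5, 10]
    N2 x:[35/2,39/2] y:[62/3,64/3] z:[28,30] -> miss, prune
    N5 x:[41/2,21] y:[98/3,104/3] z:[13,16] -> miss, prune
    N10 x:[16,19] y:[26,82/3] z:[26,30] -> miss, prune

order=[0, 4, 17, 19, 27, 28, 23, 25, 7, 12, 18, 2, 5, 10]  |boxes|=14  |leaves|=1  hit=P7

== RESULT ==
14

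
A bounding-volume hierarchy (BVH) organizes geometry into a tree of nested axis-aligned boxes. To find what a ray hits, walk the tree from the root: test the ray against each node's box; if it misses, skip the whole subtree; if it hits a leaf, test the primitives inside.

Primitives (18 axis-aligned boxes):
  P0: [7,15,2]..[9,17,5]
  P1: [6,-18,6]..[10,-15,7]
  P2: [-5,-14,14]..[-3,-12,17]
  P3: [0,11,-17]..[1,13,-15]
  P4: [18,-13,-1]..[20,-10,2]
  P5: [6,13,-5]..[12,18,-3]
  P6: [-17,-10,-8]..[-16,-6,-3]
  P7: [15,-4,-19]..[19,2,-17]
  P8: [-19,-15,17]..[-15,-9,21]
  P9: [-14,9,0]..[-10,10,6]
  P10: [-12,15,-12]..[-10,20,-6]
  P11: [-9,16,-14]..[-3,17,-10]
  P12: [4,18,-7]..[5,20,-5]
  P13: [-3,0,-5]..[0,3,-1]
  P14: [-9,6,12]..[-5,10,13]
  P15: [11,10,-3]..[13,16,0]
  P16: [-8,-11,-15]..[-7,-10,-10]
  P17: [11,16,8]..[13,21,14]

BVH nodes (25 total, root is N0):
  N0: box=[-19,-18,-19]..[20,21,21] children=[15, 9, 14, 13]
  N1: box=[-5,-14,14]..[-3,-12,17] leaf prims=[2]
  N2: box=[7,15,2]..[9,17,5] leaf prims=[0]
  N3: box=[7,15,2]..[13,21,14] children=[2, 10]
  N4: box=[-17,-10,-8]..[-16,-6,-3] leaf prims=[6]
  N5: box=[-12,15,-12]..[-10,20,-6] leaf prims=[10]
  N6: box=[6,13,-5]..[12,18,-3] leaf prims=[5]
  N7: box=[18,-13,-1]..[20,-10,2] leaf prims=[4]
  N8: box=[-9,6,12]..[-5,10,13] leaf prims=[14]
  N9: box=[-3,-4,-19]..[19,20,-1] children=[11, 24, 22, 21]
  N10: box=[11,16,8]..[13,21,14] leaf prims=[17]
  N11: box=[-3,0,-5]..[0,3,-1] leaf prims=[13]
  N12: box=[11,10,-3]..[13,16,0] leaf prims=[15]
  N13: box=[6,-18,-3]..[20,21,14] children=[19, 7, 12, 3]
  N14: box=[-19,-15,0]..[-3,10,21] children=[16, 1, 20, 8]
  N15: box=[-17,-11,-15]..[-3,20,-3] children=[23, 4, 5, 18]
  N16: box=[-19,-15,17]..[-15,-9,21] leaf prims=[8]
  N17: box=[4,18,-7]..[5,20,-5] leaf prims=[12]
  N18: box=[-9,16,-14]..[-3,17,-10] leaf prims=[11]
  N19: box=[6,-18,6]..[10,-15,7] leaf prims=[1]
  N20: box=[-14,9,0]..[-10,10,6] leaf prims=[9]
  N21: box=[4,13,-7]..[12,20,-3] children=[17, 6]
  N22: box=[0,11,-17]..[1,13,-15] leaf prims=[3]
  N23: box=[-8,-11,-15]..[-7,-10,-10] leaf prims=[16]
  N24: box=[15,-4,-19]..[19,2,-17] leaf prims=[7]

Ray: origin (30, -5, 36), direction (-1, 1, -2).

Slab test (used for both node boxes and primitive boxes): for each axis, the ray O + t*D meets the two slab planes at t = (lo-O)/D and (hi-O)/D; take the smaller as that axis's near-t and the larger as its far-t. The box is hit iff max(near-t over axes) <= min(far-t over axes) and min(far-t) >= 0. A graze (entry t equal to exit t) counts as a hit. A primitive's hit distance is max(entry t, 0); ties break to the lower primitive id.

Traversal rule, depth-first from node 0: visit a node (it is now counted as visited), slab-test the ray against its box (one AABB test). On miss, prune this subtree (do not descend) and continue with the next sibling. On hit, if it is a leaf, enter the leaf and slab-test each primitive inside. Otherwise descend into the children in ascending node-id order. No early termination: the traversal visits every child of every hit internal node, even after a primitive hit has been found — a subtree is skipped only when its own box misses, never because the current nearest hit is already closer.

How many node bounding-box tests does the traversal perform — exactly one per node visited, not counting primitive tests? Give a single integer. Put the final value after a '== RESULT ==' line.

Traverse from the root:
N0 x:[10,49] y:[-13,26] z:[15/2,55/2] -> hit [10,26], descend [9, 13, 14, 15]
  N9 x:[11,33] y:[1,25] z:[37/2,55/2] -> hit [37/2,25], descend [11, 21, 22, 24]
    N11 x:[30,33] y:[5,8] z:[37/2,41/2] -> miss, prune
    N21 x:[18,26] y:[18,25] z:[39/2,43/2] -> hit [39/2,43/2], descend [6, 17]
      N6 x:[18,24] y:[18,23] z:[39/2,41/2] -> hit [39/2,41/2] leaf, test {P5@t=39/2}
      N17 x:[25,26] y:[23,25] z:[41/2,43/2] -> miss, prune
    N22 x:[29,30] y:[16,18] z:[51/2,53/2] -> miss, prune
    N24 x:[11,15] y:[1,7] z:[53/2,55/2] -> miss, prune
  N13 x:[10,24] y:[-13,26] z:[11,39/2] -> hit [11,39/2], descend [3, 7, 12, 19]
    N3 x:[17,23] y:[20,26] z:[11,17] -> miss, prune
    N7 x:[10,12] y:[-8,-5] z:[17,37/2] -> miss, prune
    N12 x:[17,19] y:[15,21] z:[18,39/2] -> hit [18,19] leaf, test {P15@t=18}
    N19 x:[20,24] y:[-13,-10] z:[29/2,15] -> miss, prune
  N14 x:[33,49] y:[-10,15] z:[15/2,18] -> miss, prune
  N15 x:[33,47] y:[-6,25] z:[39/2,51/2] -> miss, prune

Summary -> nodes [0, 9, 11, 21, 6, 17, 22, 24, 13, 3, 7, 12, 19, 14, 15]; box-tests=15; leaf-entries=2; first=P15

== RESULT ==
15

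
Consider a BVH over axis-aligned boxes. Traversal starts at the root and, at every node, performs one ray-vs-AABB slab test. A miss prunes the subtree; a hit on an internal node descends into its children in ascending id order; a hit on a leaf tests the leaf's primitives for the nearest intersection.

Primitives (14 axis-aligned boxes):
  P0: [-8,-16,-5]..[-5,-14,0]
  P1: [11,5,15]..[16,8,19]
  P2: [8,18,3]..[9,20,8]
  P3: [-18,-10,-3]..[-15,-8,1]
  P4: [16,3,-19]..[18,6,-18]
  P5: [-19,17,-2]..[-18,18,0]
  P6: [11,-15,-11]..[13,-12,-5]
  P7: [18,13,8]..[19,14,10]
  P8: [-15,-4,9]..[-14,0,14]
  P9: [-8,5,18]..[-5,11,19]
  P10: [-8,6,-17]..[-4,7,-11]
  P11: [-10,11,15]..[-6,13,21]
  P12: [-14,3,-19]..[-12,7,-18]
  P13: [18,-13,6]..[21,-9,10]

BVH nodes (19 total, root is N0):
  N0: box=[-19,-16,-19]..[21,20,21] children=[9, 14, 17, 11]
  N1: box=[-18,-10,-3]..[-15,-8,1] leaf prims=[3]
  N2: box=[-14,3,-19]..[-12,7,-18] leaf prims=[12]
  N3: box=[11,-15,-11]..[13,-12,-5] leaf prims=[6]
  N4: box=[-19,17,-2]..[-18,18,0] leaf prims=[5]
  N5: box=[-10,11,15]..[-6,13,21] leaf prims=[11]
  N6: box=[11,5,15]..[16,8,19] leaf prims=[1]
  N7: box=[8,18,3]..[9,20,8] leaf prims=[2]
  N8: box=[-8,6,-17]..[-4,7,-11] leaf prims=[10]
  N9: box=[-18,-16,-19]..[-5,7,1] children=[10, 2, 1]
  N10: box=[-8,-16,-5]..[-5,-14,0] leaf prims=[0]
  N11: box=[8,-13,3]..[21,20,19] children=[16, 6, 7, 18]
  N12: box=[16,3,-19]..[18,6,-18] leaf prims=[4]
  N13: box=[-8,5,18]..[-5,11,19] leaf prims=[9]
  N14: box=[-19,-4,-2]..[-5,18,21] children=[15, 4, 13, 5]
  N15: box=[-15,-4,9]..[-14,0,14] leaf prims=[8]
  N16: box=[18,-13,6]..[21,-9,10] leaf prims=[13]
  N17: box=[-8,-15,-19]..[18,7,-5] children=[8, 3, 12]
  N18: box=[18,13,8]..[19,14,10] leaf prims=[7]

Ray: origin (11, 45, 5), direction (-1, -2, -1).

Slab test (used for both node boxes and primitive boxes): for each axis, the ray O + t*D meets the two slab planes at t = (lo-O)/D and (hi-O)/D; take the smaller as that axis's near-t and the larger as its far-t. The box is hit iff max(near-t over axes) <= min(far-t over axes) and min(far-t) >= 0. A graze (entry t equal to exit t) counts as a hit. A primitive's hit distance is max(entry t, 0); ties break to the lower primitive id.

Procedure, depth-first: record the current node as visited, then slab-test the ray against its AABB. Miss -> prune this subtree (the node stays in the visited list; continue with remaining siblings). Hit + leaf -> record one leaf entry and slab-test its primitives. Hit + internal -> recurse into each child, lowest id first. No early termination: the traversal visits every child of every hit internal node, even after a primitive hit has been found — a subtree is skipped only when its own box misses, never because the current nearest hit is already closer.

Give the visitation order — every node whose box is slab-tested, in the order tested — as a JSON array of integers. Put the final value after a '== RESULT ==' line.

Walk:
N0 x:[-10,30] y:[25/2,61/2] z:[-16,24] -> hit [25/2,24], descend [9, 11, 14, 17]
  N9 x:[16,29] y:[19,61/2] z:[4,24] -> hit [19,24], descend [1, 2, 10]
    N1 x:[26,29] y:[53/2,55/2] z:[4,8] -> miss, prune
    N2 x:[23,25] y:[19,21] z:[23,24] -> miss, prune
    N10 x:[16,19] y:[59/2,61/2] z:[5,10] -> miss, prune
  N11 x:[-10,3] y:[25/2,29] z:[-14,2] -> miss, prune
  N14 x:[16,30] y:[27/2,49/2] z:[-16,7] -> miss, prune
  N17 x:[-7,19] y:[19,30] z:[10,24] -> hit [19,19], descend [3, 8, 12]
    N3 x:[-2,0] y:[57/2,30] z:[10,16] -> miss, prune
    N8 x:[15,19] y:[19,39/2] z:[16,22] -> hit [19,19] leaf, test {P10@t=19}
    N12 x:[-7,-5] y:[39/2,21] z:[23,24] -> miss, prune

Summary -> nodes [0, 9, 1, 2, 10, 11, 14, 17, 3, 8, 12]; box-tests=11; leaf-entries=1; first=P10

== RESULT ==
[0, 9, 1, 2, 10, 11, 14, 17, 3, 8, 12]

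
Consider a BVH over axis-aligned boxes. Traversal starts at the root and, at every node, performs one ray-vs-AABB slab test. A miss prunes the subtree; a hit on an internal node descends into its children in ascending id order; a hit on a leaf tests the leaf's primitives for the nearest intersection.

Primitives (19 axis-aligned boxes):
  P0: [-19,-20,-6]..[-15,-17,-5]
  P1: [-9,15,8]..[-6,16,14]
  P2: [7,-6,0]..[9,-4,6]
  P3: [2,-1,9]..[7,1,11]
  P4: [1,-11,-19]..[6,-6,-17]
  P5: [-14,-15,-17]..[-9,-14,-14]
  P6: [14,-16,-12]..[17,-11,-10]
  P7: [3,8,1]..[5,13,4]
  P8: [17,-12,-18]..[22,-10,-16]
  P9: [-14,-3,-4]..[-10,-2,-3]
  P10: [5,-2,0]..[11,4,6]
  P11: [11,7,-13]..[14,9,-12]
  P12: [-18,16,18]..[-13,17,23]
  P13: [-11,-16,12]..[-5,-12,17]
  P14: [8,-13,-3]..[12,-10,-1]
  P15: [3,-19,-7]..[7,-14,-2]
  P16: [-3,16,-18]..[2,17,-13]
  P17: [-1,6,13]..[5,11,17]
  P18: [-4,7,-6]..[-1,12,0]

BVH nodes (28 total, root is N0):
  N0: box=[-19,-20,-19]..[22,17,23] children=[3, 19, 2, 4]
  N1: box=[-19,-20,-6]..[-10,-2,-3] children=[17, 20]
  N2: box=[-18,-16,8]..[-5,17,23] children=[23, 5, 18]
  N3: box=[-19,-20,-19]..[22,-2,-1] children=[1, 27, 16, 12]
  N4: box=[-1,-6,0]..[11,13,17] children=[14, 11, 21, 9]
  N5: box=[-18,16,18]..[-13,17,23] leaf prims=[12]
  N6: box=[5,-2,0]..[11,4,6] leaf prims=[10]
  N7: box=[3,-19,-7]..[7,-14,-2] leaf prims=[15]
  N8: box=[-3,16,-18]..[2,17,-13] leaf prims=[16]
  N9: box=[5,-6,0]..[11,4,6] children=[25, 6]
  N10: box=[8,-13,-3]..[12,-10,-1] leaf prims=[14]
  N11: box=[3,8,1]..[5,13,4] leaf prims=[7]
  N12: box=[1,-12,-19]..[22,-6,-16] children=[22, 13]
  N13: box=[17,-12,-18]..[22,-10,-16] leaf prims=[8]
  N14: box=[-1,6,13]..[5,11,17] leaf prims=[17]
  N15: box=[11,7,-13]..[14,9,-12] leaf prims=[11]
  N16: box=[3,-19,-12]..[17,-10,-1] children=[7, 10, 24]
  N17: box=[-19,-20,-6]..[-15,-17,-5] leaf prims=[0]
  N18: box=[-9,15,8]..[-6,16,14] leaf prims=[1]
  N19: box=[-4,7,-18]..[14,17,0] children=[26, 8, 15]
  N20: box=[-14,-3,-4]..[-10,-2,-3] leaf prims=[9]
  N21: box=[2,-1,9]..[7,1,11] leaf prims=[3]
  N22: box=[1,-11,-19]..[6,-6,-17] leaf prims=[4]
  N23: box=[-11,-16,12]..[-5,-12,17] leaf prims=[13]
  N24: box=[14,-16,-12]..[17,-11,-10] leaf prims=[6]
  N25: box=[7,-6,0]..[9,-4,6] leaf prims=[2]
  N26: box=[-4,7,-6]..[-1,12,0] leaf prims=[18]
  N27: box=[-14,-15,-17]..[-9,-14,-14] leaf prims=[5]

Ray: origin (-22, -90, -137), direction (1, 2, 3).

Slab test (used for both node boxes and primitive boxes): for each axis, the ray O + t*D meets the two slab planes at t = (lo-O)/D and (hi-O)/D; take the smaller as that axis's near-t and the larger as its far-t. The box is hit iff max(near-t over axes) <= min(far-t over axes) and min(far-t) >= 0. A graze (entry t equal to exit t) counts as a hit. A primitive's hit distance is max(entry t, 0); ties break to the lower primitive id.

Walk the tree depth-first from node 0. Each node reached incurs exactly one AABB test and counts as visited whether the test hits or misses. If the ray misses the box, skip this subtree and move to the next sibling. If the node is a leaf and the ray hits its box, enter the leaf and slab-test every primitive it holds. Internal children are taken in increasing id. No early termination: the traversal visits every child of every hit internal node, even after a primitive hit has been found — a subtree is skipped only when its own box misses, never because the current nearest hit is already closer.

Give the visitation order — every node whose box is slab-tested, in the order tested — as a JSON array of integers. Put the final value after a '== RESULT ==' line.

Trace the traversal:
N0 x:[3,44] y:[35,107/2] z:[118/3,160/3] -> hit [118/3,44], descend [2, 3, 4, 19]
  N2 x:[4,17] y:[37,107/2] z:[145/3,160/3] -> miss, prune
  N3 x:[3,44] y:[35,44] z:[118/3,136/3] -> hit [118/3,44], descend [1, 12, 16, 27]
    N1 x:[3,12] y:[35,44] z:[131/3,134/3] -> miss, prune
    N12 x:[23,44] y:[39,42] z:[118/3,121/3] -> hit [118/3,121/3], descend [13, 22]
      N13 x:[39,44] y:[39,40] z:[119/3,121/3] -> hit [119/3,40] leaf, test {P8@t=119/3}
      N22 x:[23,28] y:[79/2,42] z:[118/3,40] -> miss, prune
    N16 x:[25,39] y:[71/2,40] z:[125/3,136/3] -> miss, prune
    N27 x:[8,13] y:[75/2,38] z:[40,41] -> miss, prune
  N4 x:[21,33] y:[42,103/2] z:[137/3,154/3] -> miss, prune
  N19 x:[18,36] y:[97/2,107/2] z:[119/3,137/3] -> miss, prune

Visited [0, 2, 3, 1, 12, 13, 22, 16, 27, 4, 19]. Tests: 11 box, 1 leaf. Nearest: P8.

== RESULT ==
[0, 2, 3, 1, 12, 13, 22, 16, 27, 4, 19]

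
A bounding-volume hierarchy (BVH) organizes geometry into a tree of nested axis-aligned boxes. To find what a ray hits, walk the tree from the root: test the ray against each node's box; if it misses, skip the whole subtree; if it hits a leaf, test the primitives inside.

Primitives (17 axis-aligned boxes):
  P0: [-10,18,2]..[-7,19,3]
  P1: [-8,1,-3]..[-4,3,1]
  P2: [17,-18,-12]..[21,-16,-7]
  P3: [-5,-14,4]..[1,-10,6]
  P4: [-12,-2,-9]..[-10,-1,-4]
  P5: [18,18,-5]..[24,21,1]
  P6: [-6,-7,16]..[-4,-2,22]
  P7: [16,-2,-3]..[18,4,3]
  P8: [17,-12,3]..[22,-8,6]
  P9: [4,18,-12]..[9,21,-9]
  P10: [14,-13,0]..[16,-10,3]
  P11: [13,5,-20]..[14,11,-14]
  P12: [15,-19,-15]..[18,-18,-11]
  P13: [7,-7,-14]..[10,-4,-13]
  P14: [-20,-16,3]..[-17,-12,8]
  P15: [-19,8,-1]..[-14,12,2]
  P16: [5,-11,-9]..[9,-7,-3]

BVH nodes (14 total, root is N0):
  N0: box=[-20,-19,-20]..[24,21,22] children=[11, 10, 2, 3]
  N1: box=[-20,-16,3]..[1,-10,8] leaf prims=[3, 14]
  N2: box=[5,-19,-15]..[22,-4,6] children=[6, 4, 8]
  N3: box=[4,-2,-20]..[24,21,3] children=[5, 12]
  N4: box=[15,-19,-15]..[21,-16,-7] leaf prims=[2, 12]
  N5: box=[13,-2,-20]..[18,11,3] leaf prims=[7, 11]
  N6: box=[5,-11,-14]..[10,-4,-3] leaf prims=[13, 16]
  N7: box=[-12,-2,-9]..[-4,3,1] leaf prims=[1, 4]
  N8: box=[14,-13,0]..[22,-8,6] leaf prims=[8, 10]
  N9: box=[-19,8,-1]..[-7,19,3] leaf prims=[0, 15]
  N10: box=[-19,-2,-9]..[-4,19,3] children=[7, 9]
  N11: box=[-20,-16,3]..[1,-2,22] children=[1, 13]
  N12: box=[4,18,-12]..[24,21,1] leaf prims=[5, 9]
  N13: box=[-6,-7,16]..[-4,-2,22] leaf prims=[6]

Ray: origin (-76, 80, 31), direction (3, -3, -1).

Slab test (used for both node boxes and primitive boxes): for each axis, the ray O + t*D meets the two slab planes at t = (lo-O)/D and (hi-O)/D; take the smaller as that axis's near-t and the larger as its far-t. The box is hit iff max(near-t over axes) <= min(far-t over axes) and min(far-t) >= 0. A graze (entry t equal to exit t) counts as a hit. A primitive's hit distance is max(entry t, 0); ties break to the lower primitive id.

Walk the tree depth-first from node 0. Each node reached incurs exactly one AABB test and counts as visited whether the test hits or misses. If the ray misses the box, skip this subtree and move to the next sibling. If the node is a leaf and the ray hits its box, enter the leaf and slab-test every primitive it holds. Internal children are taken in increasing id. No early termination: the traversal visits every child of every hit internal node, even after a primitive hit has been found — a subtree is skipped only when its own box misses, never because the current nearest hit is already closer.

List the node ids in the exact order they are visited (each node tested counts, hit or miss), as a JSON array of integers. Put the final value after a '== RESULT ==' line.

Walk:
N0 x:[56/3,100/3] y:[59/3,33] z:[9,51] -> hit [59/3,33], descend [2, 3, 10, 11]
  N2 x:[27,98/3] y:[28,33] z:[25,46] -> hit [28,98/3], descend [4, 6, 8]
    N4 x:[91/3,97/3] y:[32,33] z:[38,46] -> miss, prune
    N6 x:[27,86/3] y:[28,91/3] z:[34,45] -> miss, prune
    N8 x:[30,98/3] y:[88/3,31] z:[25,31] -> hit [30,31] leaf, test {P8(miss), P10@t=30}
  N3 x:[80/3,100/3] y:[59/3,82/3] z:[28,51] -> miss, prune
  N10 x:[19,24] y:[61/3,82/3] z:[28,40] -> miss, prune
  N11 x:[56/3,77/3] y:[82/3,32] z:[9,28] -> miss, prune

8 AABB tests over nodes [0, 2, 4, 6, 8, 3, 10, 11]; 1 leaf entered; closest P10.

== RESULT ==
[0, 2, 4, 6, 8, 3, 10, 11]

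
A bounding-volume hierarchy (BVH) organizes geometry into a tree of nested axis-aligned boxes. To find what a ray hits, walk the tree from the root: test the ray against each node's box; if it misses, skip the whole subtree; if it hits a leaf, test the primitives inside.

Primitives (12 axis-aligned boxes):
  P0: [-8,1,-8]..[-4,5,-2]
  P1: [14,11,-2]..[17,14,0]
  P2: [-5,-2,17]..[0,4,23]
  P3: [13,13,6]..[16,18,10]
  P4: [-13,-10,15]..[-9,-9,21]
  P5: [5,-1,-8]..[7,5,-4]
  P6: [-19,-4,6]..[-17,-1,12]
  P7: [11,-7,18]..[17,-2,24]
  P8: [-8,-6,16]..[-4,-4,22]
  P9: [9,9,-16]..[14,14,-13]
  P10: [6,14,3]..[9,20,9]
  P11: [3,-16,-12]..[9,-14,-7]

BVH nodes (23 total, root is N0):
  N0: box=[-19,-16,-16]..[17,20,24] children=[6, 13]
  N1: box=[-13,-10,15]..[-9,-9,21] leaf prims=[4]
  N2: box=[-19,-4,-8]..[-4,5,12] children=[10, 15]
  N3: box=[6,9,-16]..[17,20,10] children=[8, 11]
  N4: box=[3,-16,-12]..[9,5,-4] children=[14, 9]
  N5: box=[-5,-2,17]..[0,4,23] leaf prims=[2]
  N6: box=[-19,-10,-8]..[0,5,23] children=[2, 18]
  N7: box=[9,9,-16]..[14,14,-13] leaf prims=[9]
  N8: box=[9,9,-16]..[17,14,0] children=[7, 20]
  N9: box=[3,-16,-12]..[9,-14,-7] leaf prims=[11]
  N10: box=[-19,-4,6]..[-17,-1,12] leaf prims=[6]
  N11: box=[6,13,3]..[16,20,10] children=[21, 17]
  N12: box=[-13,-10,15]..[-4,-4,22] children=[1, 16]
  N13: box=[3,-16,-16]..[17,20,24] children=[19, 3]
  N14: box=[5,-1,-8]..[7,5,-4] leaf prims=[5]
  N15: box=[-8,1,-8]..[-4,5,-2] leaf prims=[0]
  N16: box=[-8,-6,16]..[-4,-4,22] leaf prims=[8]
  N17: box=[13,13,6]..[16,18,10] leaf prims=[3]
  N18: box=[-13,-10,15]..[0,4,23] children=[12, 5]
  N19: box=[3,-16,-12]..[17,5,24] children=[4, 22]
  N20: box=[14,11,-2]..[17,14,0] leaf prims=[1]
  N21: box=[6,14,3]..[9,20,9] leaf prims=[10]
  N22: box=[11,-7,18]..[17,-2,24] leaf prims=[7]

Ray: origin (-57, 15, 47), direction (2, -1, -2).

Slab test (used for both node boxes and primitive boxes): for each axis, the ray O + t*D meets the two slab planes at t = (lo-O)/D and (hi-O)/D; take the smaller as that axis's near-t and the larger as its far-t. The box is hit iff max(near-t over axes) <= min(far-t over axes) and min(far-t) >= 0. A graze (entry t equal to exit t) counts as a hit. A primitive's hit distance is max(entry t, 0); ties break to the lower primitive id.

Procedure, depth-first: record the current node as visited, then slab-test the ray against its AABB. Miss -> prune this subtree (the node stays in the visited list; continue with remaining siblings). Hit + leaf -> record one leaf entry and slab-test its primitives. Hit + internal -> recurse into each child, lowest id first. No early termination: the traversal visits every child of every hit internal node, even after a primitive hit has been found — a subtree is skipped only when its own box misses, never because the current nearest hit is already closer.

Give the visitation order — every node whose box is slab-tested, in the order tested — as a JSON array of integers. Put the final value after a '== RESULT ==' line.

Trace the traversal:
N0 x:[19,37] y:[-5,31] z:[23/2,63/2] -> hit [19,31], descend [6, 13]
  N6 x:[19,57/2] y:[10,25] z:[12,55/2] -> hit [19,25], descend [2, 18]
    N2 x:[19,53/2] y:[10,19] z:[35/2,55/2] -> hit [19,19], descend [10, 15]
      N10 x:[19,20] y:[16,19] z:[35/2,41/2] -> hit [19,19] leaf, test {P6@t=19}
      N15 x:[49/2,53/2] y:[10,14] z:[49/2,55/2] -> miss, prune
    N18 x:[22,57/2] y:[11,25] z:[12,16] -> miss, prune
  N13 x:[30,37] y:[-5,31] z:[23/2,63/2] -> hit [30,31], descend [3, 19]
    N3 x:[63/2,37] y:[-5,6] z:[37/2,63/2] -> miss, prune
    N19 x:[30,37] y:[10,31] z:[23/2,59/2] -> miss, prune

Summary -> nodes [0, 6, 2, 10, 15, 18, 13, 3, 19]; box-tests=9; leaf-entries=1; first=P6

== RESULT ==
[0, 6, 2, 10, 15, 18, 13, 3, 19]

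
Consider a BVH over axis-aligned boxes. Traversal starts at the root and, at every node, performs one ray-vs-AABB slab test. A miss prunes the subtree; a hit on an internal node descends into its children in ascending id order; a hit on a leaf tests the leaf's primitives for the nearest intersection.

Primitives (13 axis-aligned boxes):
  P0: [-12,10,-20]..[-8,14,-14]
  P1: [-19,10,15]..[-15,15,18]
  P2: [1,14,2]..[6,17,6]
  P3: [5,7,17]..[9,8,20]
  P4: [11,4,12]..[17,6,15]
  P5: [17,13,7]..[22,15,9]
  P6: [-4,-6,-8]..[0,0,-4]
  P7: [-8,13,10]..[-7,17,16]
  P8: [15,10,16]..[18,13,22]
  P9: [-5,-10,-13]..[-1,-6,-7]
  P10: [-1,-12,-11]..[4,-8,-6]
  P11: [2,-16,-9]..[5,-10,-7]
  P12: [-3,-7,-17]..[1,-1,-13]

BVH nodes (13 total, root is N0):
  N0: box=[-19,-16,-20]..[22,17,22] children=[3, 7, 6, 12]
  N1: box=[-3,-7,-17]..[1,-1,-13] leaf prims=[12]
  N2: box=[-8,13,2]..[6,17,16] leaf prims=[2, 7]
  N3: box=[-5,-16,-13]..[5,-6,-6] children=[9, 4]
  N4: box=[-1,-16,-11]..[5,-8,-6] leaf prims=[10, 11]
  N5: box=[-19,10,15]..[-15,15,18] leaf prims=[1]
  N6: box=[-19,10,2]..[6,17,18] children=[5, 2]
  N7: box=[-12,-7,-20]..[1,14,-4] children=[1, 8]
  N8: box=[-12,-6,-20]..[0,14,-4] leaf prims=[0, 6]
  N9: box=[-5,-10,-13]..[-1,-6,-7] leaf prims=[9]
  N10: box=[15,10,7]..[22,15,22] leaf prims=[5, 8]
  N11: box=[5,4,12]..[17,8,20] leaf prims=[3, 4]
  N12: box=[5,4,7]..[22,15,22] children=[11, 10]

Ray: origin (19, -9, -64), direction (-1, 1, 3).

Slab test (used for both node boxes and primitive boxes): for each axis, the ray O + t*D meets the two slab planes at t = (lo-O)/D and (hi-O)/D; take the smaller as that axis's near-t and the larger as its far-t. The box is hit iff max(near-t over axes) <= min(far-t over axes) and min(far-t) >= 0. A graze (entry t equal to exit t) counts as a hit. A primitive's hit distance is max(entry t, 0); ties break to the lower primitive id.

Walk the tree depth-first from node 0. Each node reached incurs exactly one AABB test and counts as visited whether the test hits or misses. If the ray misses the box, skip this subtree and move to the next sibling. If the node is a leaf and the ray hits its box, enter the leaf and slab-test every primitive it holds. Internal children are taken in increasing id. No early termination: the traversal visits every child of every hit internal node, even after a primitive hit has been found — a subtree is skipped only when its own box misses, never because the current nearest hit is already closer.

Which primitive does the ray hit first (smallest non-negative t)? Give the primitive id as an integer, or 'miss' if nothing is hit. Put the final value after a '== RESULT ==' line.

Walk:
N0 x:[-3,38] y:[-7,26] z:[44/3,86/3] -> hit [44/3,26], descend [3, 6, 7, 12]
  N3 x:[14,24] y:[-7,3] z:[17,58/3] -> miss, prune
  N6 x:[13,38] y:[19,26] z:[22,82/3] -> hit [22,26], descend [2, 5]
    N2 x:[13,27] y:[22,26] z:[22,80/3] -> hit [22,26] leaf, test {P2(miss), P7@t=26}
    N5 x:[34,38] y:[19,24] z:[79/3,82/3] -> miss, prune
  N7 x:[18,31] y:[2,23] z:[44/3,20] -> hit [18,20], descend [1, 8]
    N1 x:[18,22] y:[2,8] z:[47/3,17] -> miss, prune
    N8 x:[19,31] y:[3,23] z:[44/3,20] -> hit [19,20] leaf, test {P0(miss), P6(miss)}
  N12 x:[-3,14] y:[13,24] z:[71/3,86/3] -> miss, prune

9 AABB tests over nodes [0, 3, 6, 2, 5, 7, 1, 8, 12]; 2 leaves entered; closest P7.

== RESULT ==
7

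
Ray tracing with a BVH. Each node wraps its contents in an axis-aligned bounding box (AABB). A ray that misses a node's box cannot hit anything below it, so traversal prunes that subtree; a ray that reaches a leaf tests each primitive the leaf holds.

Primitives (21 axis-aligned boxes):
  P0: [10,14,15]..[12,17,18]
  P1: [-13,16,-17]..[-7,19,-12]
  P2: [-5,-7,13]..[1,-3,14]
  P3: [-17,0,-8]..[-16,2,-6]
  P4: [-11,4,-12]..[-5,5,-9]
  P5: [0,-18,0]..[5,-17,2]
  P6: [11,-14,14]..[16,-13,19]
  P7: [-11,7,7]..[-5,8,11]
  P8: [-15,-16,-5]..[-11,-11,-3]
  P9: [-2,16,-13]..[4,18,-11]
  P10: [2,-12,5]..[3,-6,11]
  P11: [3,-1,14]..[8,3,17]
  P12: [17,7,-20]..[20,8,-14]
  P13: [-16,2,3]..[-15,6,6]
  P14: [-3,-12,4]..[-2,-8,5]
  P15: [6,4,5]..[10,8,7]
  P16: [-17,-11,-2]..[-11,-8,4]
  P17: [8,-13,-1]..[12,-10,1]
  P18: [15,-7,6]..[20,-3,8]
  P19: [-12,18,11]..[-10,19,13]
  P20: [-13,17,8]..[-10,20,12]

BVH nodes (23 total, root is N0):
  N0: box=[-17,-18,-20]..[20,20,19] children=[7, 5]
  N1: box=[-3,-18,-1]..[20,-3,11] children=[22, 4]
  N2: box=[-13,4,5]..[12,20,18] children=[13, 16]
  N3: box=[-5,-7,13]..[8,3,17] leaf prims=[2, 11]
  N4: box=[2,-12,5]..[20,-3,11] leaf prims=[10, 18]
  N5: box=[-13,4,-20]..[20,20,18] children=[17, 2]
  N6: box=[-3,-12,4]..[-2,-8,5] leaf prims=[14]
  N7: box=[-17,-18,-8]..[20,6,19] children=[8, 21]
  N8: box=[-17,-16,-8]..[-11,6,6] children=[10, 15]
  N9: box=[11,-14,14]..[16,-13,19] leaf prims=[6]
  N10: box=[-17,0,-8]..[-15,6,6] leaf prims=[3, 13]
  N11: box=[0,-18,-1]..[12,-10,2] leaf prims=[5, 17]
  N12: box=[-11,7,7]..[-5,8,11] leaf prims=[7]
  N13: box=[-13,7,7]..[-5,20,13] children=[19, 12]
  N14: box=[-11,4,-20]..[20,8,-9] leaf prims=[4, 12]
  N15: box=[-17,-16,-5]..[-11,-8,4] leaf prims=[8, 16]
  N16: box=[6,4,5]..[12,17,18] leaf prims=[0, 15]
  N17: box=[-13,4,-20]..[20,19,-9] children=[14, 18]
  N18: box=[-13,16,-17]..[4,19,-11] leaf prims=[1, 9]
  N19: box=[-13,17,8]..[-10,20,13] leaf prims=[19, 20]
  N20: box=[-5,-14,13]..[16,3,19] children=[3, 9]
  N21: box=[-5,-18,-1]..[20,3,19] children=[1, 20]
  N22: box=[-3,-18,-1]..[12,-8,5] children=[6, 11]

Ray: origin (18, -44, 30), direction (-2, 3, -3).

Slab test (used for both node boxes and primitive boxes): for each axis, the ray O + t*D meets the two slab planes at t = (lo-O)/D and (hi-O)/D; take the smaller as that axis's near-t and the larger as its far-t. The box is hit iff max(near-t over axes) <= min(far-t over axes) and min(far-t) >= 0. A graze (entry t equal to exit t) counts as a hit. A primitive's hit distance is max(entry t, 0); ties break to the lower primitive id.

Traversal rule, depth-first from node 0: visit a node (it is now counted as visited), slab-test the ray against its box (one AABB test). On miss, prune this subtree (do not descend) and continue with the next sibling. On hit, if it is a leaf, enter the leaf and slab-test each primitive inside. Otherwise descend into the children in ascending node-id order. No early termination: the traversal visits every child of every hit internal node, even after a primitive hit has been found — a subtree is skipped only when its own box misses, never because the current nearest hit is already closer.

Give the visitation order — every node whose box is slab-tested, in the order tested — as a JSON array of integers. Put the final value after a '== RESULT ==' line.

Traverse from the root:
N0 x:[-1,35/2] y:[26/3,64/3] z:[11/3,50/3] -> hit [26/3,50/3], descend [5, 7]
  N5 x:[-1,31/2] y:[16,64/3] z:[4,50/3] -> miss, prune
  N7 x:[-1,35/2] y:[26/3,50/3] z:[11/3,38/3] -> hit [26/3,38/3], descend [8, 21]
    N8 x:[29/2,35/2] y:[28/3,50/3] z:[8,38/3] -> miss, prune
    N21 x:[-1,23/2] y:[26/3,47/3] z:[11/3,31/3] -> hit [26/3,31/3], descend [1, 20]
      N1 x:[-1,21/2] y:[26/3,41/3] z:[19/3,31/3] -> hit [26/3,31/3], descend [4, 22]
        N4 x:[-1,8] y:[32/3,41/3] z:[19/3,25/3] -> miss, prune
        N22 x:[3,21/2] y:[26/3,12] z:[25/3,31/3] -> hit [26/3,31/3], descend [6, 11]
          N6 x:[10,21/2] y:[32/3,12] z:[25/3,26/3] -> miss, prune
          N11 x:[3,9] y:[26/3,34/3] z:[28/3,31/3] -> miss, prune
      N20 x:[1,23/2] y:[10,47/3] z:[11/3,17/3] -> miss, prune

11 AABB tests over nodes [0, 5, 7, 8, 21, 1, 4, 22, 6, 11, 20]; 0 leaves entered; closest miss.

== RESULT ==
[0, 5, 7, 8, 21, 1, 4, 22, 6, 11, 20]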